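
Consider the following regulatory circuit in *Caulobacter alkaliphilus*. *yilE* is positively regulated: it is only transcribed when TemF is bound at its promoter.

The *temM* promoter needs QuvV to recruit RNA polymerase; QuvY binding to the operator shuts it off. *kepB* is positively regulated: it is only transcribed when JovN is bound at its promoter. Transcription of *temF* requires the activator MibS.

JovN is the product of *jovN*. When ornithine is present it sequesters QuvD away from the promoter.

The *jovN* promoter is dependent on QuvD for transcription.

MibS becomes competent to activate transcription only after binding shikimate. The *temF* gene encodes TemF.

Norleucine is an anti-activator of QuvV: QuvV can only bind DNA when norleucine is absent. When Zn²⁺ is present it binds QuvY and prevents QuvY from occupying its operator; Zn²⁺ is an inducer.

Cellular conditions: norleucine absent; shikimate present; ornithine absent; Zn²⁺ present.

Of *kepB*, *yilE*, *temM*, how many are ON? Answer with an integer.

Ornithine is absent, so QuvD is active.
No repressor is bound and QuvD is active, so *jovN* is transcribed.
So JovN is produced and active.
No repressor is bound and JovN is active, so *kepB* is transcribed.
→ *kepB* is ON.
Shikimate is present, so MibS is active.
No repressor is bound and MibS is active, so *temF* is transcribed.
So TemF is produced and active.
No repressor is bound and TemF is active, so *yilE* is transcribed.
→ *yilE* is ON.
Norleucine is absent, so QuvV is active.
Zn²⁺ is present, so QuvY is inactive.
No repressor is bound and QuvV is active, so *temM* is transcribed.
→ *temM* is ON.
3 of the 3 genes are transcribed.

3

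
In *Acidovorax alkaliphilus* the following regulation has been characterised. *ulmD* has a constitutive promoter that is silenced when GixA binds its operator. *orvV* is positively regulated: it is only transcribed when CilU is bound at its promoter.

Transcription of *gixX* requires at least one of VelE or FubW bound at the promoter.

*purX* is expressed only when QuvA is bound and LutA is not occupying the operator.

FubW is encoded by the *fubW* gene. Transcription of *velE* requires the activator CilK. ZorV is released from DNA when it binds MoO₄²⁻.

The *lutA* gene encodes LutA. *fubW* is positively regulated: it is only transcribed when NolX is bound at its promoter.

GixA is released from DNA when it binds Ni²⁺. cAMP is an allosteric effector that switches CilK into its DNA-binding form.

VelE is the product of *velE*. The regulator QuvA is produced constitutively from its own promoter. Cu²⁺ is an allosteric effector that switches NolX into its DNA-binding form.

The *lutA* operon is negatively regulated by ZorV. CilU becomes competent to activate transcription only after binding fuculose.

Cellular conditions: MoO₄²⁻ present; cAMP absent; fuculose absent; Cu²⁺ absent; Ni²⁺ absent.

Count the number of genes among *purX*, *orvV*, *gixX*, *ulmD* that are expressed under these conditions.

0

MoO₄²⁻ is present, so ZorV is inactive.
With no repressor bound, *lutA* is transcribed.
So LutA is produced and active.
QuvA is produced constitutively and is active.
With repressor LutA bound, *purX* is not transcribed.
→ *purX* is OFF.
Fuculose is absent, so CilU is inactive.
Required activator CilU is absent, so *orvV* is not transcribed.
→ *orvV* is OFF.
cAMP is absent, so CilK is inactive.
Required activator CilK is absent, so *velE* is not transcribed.
So VelE is not produced.
Cu²⁺ is absent, so NolX is inactive.
Required activator NolX is absent, so *fubW* is not transcribed.
So FubW is not produced.
No activator is available at the *gixX* promoter, so *gixX* is not transcribed.
→ *gixX* is OFF.
Ni²⁺ is absent, so GixA is active.
With repressor GixA bound, *ulmD* is not transcribed.
→ *ulmD* is OFF.
0 of the 4 genes are transcribed.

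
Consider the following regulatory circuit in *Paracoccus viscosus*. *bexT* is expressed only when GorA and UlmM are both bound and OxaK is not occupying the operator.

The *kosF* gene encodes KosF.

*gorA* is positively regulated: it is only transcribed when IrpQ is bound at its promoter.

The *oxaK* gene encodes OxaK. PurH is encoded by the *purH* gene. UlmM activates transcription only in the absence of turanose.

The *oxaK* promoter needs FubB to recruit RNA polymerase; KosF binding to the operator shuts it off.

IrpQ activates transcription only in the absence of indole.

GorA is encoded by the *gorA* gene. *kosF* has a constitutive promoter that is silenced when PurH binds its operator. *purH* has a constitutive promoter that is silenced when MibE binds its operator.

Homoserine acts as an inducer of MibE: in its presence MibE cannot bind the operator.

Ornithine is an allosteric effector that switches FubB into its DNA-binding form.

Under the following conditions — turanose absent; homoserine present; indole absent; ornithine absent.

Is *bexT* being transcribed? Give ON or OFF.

Indole is absent, so IrpQ is active.
No repressor is bound and IrpQ is active, so *gorA* is transcribed.
So GorA is produced and active.
Ornithine is absent, so FubB is inactive.
Homoserine is present, so MibE is inactive.
With no repressor bound, *purH* is transcribed.
So PurH is produced and active.
With repressor PurH bound, *kosF* is not transcribed.
So KosF is not produced.
Required activator FubB is absent, so *oxaK* is not transcribed.
So OxaK is not produced.
Turanose is absent, so UlmM is active.
No repressor is bound and GorA and UlmM are active, so *bexT* is transcribed.

ON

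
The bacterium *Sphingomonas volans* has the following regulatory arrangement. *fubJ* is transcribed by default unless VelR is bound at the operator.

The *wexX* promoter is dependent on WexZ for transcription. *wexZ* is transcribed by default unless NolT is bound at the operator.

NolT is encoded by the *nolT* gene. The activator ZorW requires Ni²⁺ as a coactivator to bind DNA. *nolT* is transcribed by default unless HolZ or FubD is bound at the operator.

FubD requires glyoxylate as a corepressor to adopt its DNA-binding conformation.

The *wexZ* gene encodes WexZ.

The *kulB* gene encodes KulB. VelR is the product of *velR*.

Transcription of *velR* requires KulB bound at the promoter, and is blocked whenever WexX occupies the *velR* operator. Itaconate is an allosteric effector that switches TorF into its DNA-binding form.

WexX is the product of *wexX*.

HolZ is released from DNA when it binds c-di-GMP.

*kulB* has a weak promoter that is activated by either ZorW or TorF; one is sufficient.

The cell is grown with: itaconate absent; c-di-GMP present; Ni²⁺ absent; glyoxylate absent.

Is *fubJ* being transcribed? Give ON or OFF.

ON

c-di-GMP is present, so HolZ is inactive.
Glyoxylate is absent, so FubD is inactive.
With no repressor bound, *nolT* is transcribed.
So NolT is produced and active.
With repressor NolT bound, *wexZ* is not transcribed.
So WexZ is not produced.
Required activator WexZ is absent, so *wexX* is not transcribed.
So WexX is not produced.
Ni²⁺ is absent, so ZorW is inactive.
Itaconate is absent, so TorF is inactive.
No activator is available at the *kulB* promoter, so *kulB* is not transcribed.
So KulB is not produced.
Required activator KulB is absent, so *velR* is not transcribed.
So VelR is not produced.
With no repressor bound, *fubJ* is transcribed.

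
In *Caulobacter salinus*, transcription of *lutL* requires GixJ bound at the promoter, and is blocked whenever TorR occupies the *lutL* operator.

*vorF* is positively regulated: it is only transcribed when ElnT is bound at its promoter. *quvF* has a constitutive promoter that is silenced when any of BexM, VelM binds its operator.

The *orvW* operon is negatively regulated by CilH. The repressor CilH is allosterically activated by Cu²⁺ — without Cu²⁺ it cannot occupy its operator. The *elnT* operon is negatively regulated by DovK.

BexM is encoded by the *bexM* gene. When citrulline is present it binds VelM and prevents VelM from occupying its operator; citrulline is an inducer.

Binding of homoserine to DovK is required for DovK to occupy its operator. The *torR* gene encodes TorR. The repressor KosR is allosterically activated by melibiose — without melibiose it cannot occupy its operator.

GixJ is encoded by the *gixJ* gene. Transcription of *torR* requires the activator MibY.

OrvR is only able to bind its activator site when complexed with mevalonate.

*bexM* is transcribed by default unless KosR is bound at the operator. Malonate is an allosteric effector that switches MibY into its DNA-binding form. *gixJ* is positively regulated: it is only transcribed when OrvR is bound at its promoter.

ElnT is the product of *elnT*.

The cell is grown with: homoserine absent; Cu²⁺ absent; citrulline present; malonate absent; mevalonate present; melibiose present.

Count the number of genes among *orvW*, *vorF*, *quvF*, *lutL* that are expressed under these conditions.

4

Cu²⁺ is absent, so CilH is inactive.
With no repressor bound, *orvW* is transcribed.
→ *orvW* is ON.
Homoserine is absent, so DovK is inactive.
With no repressor bound, *elnT* is transcribed.
So ElnT is produced and active.
No repressor is bound and ElnT is active, so *vorF* is transcribed.
→ *vorF* is ON.
Melibiose is present, so KosR is active.
With repressor KosR bound, *bexM* is not transcribed.
So BexM is not produced.
Citrulline is present, so VelM is inactive.
With no repressor bound, *quvF* is transcribed.
→ *quvF* is ON.
Mevalonate is present, so OrvR is active.
No repressor is bound and OrvR is active, so *gixJ* is transcribed.
So GixJ is produced and active.
Malonate is absent, so MibY is inactive.
Required activator MibY is absent, so *torR* is not transcribed.
So TorR is not produced.
No repressor is bound and GixJ is active, so *lutL* is transcribed.
→ *lutL* is ON.
4 of the 4 genes are transcribed.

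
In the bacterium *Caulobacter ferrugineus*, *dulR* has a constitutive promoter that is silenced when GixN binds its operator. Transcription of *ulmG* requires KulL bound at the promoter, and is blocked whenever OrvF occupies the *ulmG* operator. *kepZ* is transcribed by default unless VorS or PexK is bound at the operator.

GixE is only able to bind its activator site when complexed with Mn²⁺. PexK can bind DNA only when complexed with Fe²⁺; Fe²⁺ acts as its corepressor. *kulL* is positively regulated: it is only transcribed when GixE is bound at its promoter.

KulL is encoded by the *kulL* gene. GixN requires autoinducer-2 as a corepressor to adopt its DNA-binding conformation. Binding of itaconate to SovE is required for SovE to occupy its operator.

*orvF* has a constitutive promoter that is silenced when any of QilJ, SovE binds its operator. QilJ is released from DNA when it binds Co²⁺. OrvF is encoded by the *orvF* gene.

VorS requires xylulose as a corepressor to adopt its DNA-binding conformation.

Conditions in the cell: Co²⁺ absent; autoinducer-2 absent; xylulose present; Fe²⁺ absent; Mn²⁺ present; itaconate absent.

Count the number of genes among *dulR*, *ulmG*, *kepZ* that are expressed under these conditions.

Autoinducer-2 is absent, so GixN is inactive.
With no repressor bound, *dulR* is transcribed.
→ *dulR* is ON.
Co²⁺ is absent, so QilJ is active.
Itaconate is absent, so SovE is inactive.
With repressor QilJ bound, *orvF* is not transcribed.
So OrvF is not produced.
Mn²⁺ is present, so GixE is active.
No repressor is bound and GixE is active, so *kulL* is transcribed.
So KulL is produced and active.
No repressor is bound and KulL is active, so *ulmG* is transcribed.
→ *ulmG* is ON.
Xylulose is present, so VorS is active.
Fe²⁺ is absent, so PexK is inactive.
With repressor VorS bound, *kepZ* is not transcribed.
→ *kepZ* is OFF.
2 of the 3 genes are transcribed.

2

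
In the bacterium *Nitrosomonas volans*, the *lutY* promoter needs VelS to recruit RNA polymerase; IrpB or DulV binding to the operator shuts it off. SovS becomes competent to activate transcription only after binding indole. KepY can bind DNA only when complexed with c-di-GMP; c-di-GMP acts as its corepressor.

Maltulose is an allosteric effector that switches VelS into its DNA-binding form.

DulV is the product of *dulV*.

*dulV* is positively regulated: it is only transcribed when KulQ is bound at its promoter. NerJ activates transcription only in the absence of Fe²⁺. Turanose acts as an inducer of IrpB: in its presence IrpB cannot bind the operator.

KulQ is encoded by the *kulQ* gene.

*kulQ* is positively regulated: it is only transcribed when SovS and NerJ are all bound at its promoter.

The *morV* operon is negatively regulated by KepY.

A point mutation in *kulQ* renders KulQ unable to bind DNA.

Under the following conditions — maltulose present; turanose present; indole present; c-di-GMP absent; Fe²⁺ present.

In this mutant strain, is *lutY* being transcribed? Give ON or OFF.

ON

Turanose is present, so IrpB is inactive.
KulQ is non-functional in this strain, so it has no effect.
Required activator KulQ is absent, so *dulV* is not transcribed.
So DulV is not produced.
Maltulose is present, so VelS is active.
No repressor is bound and VelS is active, so *lutY* is transcribed.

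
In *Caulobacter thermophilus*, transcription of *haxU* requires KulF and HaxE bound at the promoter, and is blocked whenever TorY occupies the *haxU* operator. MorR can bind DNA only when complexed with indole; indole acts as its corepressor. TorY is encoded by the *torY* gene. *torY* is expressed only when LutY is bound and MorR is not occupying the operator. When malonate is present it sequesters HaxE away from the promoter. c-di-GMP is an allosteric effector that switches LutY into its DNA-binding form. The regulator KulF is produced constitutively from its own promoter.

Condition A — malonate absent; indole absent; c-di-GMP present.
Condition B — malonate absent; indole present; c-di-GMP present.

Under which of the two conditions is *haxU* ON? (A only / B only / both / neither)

B only

Condition A:
KulF is produced constitutively and is active.
Malonate is absent, so HaxE is active.
Indole is absent, so MorR is inactive.
c-di-GMP is present, so LutY is active.
No repressor is bound and LutY is active, so *torY* is transcribed.
So TorY is produced and active.
With repressor TorY bound, *haxU* is not transcribed.
→ *haxU* is OFF in A.
Condition B:
KulF is produced constitutively and is active.
Malonate is absent, so HaxE is active.
Indole is present, so MorR is active.
c-di-GMP is present, so LutY is active.
With repressor MorR bound, *torY* is not transcribed.
So TorY is not produced.
No repressor is bound and KulF and HaxE are active, so *haxU* is transcribed.
→ *haxU* is ON in B.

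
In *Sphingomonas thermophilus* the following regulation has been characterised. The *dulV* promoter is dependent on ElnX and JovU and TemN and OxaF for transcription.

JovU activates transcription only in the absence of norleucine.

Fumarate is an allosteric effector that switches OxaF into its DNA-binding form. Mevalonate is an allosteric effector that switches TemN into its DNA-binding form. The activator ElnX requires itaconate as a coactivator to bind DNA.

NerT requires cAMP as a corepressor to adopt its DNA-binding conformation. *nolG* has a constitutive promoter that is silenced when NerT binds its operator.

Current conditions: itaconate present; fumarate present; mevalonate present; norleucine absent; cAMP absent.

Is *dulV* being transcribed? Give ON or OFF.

Itaconate is present, so ElnX is active.
Norleucine is absent, so JovU is active.
Mevalonate is present, so TemN is active.
Fumarate is present, so OxaF is active.
No repressor is bound and ElnX and JovU and TemN and OxaF are active, so *dulV* is transcribed.

ON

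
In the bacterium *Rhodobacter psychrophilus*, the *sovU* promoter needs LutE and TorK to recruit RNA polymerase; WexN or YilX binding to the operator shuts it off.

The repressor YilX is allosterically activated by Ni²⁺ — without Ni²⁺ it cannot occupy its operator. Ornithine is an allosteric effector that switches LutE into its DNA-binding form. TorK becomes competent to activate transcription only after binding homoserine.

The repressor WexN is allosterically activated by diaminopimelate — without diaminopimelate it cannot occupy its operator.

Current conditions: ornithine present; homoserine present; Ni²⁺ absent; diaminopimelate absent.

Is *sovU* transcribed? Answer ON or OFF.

Ornithine is present, so LutE is active.
Homoserine is present, so TorK is active.
Diaminopimelate is absent, so WexN is inactive.
Ni²⁺ is absent, so YilX is inactive.
No repressor is bound and LutE and TorK are active, so *sovU* is transcribed.

ON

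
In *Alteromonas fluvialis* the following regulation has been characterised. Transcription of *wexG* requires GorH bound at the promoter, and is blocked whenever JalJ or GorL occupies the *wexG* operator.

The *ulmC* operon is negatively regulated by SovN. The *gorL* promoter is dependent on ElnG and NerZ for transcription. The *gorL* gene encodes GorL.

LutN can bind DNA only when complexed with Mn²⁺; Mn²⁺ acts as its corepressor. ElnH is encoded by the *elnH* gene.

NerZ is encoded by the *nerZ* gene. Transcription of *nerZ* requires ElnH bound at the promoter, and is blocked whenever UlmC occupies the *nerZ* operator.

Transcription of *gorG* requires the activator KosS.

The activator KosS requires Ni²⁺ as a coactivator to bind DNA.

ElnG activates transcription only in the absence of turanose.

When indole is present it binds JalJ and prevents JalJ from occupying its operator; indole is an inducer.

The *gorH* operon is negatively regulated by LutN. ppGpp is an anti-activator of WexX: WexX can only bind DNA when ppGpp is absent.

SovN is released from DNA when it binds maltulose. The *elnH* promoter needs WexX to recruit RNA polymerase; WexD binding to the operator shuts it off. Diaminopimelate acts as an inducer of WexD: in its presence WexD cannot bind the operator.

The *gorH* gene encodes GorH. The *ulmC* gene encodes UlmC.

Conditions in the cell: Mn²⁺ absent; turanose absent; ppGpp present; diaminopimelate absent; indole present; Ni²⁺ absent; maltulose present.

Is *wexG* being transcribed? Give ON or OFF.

ON

Mn²⁺ is absent, so LutN is inactive.
With no repressor bound, *gorH* is transcribed.
So GorH is produced and active.
Indole is present, so JalJ is inactive.
Turanose is absent, so ElnG is active.
ppGpp is present, so WexX is inactive.
Diaminopimelate is absent, so WexD is active.
With repressor WexD bound, *elnH* is not transcribed.
So ElnH is not produced.
Maltulose is present, so SovN is inactive.
With no repressor bound, *ulmC* is transcribed.
So UlmC is produced and active.
With repressor UlmC bound, *nerZ* is not transcribed.
So NerZ is not produced.
Required activator NerZ is absent, so *gorL* is not transcribed.
So GorL is not produced.
No repressor is bound and GorH is active, so *wexG* is transcribed.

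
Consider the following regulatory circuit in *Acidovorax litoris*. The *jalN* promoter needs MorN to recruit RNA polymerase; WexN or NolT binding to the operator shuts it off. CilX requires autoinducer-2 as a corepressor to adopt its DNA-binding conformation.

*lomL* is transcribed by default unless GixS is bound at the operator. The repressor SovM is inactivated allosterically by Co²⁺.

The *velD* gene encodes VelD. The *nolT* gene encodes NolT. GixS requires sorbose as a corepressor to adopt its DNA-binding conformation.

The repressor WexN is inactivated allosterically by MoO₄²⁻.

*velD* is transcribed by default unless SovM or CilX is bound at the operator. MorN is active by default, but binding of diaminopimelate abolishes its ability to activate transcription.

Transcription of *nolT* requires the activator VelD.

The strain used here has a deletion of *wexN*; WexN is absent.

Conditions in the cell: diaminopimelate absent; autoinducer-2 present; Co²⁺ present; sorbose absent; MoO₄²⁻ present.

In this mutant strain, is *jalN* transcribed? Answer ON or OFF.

WexN is non-functional in this strain, so it has no effect.
Co²⁺ is present, so SovM is inactive.
Autoinducer-2 is present, so CilX is active.
With repressor CilX bound, *velD* is not transcribed.
So VelD is not produced.
Required activator VelD is absent, so *nolT* is not transcribed.
So NolT is not produced.
Diaminopimelate is absent, so MorN is active.
No repressor is bound and MorN is active, so *jalN* is transcribed.

ON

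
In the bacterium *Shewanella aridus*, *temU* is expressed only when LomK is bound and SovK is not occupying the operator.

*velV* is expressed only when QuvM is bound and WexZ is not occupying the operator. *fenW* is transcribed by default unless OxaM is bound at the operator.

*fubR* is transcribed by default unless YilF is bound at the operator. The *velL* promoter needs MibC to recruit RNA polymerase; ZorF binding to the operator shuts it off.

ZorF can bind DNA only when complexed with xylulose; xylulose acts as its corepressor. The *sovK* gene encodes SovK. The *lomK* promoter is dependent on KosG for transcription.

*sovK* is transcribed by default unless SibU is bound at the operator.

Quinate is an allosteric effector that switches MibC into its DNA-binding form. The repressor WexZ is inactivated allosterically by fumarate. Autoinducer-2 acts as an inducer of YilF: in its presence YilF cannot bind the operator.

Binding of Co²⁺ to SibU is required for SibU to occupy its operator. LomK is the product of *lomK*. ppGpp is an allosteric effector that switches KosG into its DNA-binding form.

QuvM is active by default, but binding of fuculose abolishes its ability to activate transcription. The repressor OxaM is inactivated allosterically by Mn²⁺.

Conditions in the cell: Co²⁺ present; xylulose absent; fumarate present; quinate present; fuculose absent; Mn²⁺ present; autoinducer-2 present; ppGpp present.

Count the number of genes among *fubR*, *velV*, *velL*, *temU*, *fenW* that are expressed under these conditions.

Autoinducer-2 is present, so YilF is inactive.
With no repressor bound, *fubR* is transcribed.
→ *fubR* is ON.
Fumarate is present, so WexZ is inactive.
Fuculose is absent, so QuvM is active.
No repressor is bound and QuvM is active, so *velV* is transcribed.
→ *velV* is ON.
Quinate is present, so MibC is active.
Xylulose is absent, so ZorF is inactive.
No repressor is bound and MibC is active, so *velL* is transcribed.
→ *velL* is ON.
Co²⁺ is present, so SibU is active.
With repressor SibU bound, *sovK* is not transcribed.
So SovK is not produced.
ppGpp is present, so KosG is active.
No repressor is bound and KosG is active, so *lomK* is transcribed.
So LomK is produced and active.
No repressor is bound and LomK is active, so *temU* is transcribed.
→ *temU* is ON.
Mn²⁺ is present, so OxaM is inactive.
With no repressor bound, *fenW* is transcribed.
→ *fenW* is ON.
5 of the 5 genes are transcribed.

5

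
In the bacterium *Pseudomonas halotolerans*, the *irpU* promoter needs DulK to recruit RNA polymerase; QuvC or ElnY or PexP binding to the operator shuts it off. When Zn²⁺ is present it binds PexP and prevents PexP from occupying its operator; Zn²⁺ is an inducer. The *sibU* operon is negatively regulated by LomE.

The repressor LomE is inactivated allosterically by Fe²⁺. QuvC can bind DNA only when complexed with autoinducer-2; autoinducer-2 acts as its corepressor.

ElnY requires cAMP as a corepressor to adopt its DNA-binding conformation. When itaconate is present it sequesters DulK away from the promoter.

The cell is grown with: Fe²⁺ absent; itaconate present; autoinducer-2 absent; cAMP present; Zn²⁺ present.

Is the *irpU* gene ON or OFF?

Autoinducer-2 is absent, so QuvC is inactive.
cAMP is present, so ElnY is active.
Itaconate is present, so DulK is inactive.
Zn²⁺ is present, so PexP is inactive.
With repressor ElnY bound, *irpU* is not transcribed.

OFF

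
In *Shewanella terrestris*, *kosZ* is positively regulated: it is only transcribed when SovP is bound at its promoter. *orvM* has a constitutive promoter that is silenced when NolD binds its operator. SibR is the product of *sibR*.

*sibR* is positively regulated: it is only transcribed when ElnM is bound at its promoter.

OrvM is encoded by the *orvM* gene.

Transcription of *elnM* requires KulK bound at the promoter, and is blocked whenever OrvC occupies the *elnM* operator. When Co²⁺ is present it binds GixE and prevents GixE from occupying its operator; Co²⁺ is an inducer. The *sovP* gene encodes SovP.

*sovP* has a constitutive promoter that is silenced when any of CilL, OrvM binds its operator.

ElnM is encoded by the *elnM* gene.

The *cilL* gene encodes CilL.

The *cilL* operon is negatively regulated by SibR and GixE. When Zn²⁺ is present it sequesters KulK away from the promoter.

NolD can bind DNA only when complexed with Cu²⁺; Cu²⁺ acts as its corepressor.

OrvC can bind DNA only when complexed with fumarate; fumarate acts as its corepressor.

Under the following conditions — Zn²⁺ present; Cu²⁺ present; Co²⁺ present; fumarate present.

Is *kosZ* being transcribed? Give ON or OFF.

OFF

Fumarate is present, so OrvC is active.
Zn²⁺ is present, so KulK is inactive.
With repressor OrvC bound, *elnM* is not transcribed.
So ElnM is not produced.
Required activator ElnM is absent, so *sibR* is not transcribed.
So SibR is not produced.
Co²⁺ is present, so GixE is inactive.
With no repressor bound, *cilL* is transcribed.
So CilL is produced and active.
Cu²⁺ is present, so NolD is active.
With repressor NolD bound, *orvM* is not transcribed.
So OrvM is not produced.
With repressor CilL bound, *sovP* is not transcribed.
So SovP is not produced.
Required activator SovP is absent, so *kosZ* is not transcribed.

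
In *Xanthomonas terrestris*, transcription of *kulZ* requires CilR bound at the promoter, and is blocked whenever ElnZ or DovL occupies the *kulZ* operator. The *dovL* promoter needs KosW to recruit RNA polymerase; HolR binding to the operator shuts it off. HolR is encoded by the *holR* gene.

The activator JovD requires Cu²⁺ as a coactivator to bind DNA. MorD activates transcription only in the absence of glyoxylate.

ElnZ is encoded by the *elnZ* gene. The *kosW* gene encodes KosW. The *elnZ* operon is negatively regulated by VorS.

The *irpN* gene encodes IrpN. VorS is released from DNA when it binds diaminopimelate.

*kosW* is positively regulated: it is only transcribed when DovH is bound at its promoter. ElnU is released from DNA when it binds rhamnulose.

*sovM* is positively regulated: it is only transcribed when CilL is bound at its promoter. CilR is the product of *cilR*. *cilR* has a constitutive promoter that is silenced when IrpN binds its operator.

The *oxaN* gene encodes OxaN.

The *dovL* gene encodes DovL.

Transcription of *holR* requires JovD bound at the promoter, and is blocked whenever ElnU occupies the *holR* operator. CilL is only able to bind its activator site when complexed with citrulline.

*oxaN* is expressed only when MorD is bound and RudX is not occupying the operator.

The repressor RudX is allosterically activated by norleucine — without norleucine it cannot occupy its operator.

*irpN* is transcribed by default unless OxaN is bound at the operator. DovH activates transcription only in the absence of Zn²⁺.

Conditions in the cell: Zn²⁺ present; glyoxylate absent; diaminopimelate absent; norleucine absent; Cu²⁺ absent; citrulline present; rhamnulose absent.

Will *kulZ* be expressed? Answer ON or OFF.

ON

Diaminopimelate is absent, so VorS is active.
With repressor VorS bound, *elnZ* is not transcribed.
So ElnZ is not produced.
Norleucine is absent, so RudX is inactive.
Glyoxylate is absent, so MorD is active.
No repressor is bound and MorD is active, so *oxaN* is transcribed.
So OxaN is produced and active.
With repressor OxaN bound, *irpN* is not transcribed.
So IrpN is not produced.
With no repressor bound, *cilR* is transcribed.
So CilR is produced and active.
Zn²⁺ is present, so DovH is inactive.
Required activator DovH is absent, so *kosW* is not transcribed.
So KosW is not produced.
Cu²⁺ is absent, so JovD is inactive.
Rhamnulose is absent, so ElnU is active.
With repressor ElnU bound, *holR* is not transcribed.
So HolR is not produced.
Required activator KosW is absent, so *dovL* is not transcribed.
So DovL is not produced.
No repressor is bound and CilR is active, so *kulZ* is transcribed.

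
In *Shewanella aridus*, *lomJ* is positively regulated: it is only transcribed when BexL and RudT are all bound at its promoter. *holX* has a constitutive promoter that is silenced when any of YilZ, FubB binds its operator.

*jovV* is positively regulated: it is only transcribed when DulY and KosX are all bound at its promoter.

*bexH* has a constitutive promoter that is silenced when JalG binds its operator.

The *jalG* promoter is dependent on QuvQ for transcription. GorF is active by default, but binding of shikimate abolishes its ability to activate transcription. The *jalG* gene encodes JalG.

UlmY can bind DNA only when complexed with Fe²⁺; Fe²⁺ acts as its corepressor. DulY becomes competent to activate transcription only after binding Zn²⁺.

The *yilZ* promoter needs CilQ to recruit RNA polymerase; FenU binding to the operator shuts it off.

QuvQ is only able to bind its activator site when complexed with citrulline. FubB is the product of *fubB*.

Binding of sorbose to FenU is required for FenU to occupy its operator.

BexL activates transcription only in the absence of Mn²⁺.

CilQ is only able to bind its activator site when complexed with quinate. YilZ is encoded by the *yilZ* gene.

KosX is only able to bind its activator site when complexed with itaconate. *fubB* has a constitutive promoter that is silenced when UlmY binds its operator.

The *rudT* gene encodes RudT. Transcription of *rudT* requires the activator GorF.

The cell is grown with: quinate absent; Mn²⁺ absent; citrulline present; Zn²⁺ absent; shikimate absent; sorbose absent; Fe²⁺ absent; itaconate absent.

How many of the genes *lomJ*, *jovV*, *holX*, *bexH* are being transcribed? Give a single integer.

Mn²⁺ is absent, so BexL is active.
Shikimate is absent, so GorF is active.
No repressor is bound and GorF is active, so *rudT* is transcribed.
So RudT is produced and active.
No repressor is bound and BexL and RudT are active, so *lomJ* is transcribed.
→ *lomJ* is ON.
Zn²⁺ is absent, so DulY is inactive.
Itaconate is absent, so KosX is inactive.
Required activator DulY is absent, so *jovV* is not transcribed.
→ *jovV* is OFF.
Sorbose is absent, so FenU is inactive.
Quinate is absent, so CilQ is inactive.
Required activator CilQ is absent, so *yilZ* is not transcribed.
So YilZ is not produced.
Fe²⁺ is absent, so UlmY is inactive.
With no repressor bound, *fubB* is transcribed.
So FubB is produced and active.
With repressor FubB bound, *holX* is not transcribed.
→ *holX* is OFF.
Citrulline is present, so QuvQ is active.
No repressor is bound and QuvQ is active, so *jalG* is transcribed.
So JalG is produced and active.
With repressor JalG bound, *bexH* is not transcribed.
→ *bexH* is OFF.
1 of the 4 genes is transcribed.

1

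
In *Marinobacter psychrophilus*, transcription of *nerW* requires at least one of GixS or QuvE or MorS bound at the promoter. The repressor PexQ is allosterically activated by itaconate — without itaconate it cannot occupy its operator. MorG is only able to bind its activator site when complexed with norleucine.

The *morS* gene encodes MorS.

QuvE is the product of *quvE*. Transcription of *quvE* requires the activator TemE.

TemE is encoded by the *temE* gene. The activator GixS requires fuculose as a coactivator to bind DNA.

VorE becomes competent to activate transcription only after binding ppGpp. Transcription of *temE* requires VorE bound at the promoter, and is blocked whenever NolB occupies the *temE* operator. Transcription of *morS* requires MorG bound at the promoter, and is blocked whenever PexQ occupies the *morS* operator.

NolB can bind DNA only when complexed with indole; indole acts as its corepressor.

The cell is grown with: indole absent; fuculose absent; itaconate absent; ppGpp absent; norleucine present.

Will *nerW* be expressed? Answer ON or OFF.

Fuculose is absent, so GixS is inactive.
Indole is absent, so NolB is inactive.
ppGpp is absent, so VorE is inactive.
Required activator VorE is absent, so *temE* is not transcribed.
So TemE is not produced.
Required activator TemE is absent, so *quvE* is not transcribed.
So QuvE is not produced.
Norleucine is present, so MorG is active.
Itaconate is absent, so PexQ is inactive.
No repressor is bound and MorG is active, so *morS* is transcribed.
So MorS is produced and active.
Activator MorS is present, so *nerW* is transcribed.

ON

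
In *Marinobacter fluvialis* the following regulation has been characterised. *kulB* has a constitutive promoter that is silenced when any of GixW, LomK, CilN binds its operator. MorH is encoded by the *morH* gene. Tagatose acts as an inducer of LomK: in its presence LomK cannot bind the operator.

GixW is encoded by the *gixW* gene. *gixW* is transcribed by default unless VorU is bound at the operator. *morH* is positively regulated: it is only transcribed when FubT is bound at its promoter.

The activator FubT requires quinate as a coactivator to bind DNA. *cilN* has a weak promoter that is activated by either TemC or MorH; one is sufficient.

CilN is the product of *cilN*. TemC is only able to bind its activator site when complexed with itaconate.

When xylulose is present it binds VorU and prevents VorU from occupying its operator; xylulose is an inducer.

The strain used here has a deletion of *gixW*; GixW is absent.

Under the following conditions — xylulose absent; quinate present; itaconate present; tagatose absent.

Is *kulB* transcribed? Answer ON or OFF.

GixW is non-functional in this strain, so it has no effect.
Tagatose is absent, so LomK is active.
Itaconate is present, so TemC is active.
Quinate is present, so FubT is active.
No repressor is bound and FubT is active, so *morH* is transcribed.
So MorH is produced and active.
Activator TemC is present, so *cilN* is transcribed.
So CilN is produced and active.
With repressor LomK bound, *kulB* is not transcribed.

OFF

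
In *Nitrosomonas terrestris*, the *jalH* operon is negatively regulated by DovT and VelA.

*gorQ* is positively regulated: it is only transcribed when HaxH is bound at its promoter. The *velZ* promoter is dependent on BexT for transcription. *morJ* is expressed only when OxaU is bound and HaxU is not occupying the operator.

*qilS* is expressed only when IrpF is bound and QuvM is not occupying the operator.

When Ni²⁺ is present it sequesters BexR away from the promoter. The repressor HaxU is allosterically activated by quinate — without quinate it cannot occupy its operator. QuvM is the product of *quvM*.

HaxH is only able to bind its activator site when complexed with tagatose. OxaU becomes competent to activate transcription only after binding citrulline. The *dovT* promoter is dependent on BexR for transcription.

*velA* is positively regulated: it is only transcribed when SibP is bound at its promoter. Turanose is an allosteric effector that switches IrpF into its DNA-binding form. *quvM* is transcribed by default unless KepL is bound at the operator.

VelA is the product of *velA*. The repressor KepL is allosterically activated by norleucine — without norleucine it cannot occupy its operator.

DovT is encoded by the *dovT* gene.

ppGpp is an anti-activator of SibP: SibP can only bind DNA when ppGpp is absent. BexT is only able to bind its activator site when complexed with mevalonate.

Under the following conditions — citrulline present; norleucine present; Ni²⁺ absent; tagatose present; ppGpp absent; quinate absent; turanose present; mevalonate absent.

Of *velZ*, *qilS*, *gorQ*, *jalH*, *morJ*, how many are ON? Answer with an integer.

3

Mevalonate is absent, so BexT is inactive.
Required activator BexT is absent, so *velZ* is not transcribed.
→ *velZ* is OFF.
Turanose is present, so IrpF is active.
Norleucine is present, so KepL is active.
With repressor KepL bound, *quvM* is not transcribed.
So QuvM is not produced.
No repressor is bound and IrpF is active, so *qilS* is transcribed.
→ *qilS* is ON.
Tagatose is present, so HaxH is active.
No repressor is bound and HaxH is active, so *gorQ* is transcribed.
→ *gorQ* is ON.
Ni²⁺ is absent, so BexR is active.
No repressor is bound and BexR is active, so *dovT* is transcribed.
So DovT is produced and active.
ppGpp is absent, so SibP is active.
No repressor is bound and SibP is active, so *velA* is transcribed.
So VelA is produced and active.
With repressor DovT bound, *jalH* is not transcribed.
→ *jalH* is OFF.
Quinate is absent, so HaxU is inactive.
Citrulline is present, so OxaU is active.
No repressor is bound and OxaU is active, so *morJ* is transcribed.
→ *morJ* is ON.
3 of the 5 genes are transcribed.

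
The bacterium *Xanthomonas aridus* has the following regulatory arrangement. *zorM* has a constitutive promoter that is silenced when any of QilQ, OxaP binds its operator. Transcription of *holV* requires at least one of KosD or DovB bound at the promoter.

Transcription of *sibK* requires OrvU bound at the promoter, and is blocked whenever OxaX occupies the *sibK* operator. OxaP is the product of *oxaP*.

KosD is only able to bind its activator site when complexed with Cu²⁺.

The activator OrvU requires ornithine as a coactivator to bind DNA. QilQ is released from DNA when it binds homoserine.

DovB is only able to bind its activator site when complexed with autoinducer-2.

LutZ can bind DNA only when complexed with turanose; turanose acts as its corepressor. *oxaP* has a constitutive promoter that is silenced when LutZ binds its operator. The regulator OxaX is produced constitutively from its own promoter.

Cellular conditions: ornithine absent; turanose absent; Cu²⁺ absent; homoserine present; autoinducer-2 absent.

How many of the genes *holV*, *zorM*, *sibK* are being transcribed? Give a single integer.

Cu²⁺ is absent, so KosD is inactive.
Autoinducer-2 is absent, so DovB is inactive.
No activator is available at the *holV* promoter, so *holV* is not transcribed.
→ *holV* is OFF.
Homoserine is present, so QilQ is inactive.
Turanose is absent, so LutZ is inactive.
With no repressor bound, *oxaP* is transcribed.
So OxaP is produced and active.
With repressor OxaP bound, *zorM* is not transcribed.
→ *zorM* is OFF.
Ornithine is absent, so OrvU is inactive.
OxaX is produced constitutively and is active.
With repressor OxaX bound, *sibK* is not transcribed.
→ *sibK* is OFF.
0 of the 3 genes are transcribed.

0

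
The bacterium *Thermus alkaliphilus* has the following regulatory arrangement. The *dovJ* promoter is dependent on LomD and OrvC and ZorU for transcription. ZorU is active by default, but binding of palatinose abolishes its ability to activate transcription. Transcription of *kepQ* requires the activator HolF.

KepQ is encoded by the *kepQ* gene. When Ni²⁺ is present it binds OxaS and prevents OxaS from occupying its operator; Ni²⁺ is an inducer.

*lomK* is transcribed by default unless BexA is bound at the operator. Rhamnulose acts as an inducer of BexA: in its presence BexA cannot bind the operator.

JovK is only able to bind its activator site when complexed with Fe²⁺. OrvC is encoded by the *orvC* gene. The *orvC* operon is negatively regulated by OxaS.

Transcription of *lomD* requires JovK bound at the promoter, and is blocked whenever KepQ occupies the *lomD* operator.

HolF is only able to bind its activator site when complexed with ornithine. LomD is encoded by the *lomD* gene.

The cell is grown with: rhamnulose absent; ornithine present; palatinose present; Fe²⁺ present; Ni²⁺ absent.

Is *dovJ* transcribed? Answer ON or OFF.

OFF

Fe²⁺ is present, so JovK is active.
Ornithine is present, so HolF is active.
No repressor is bound and HolF is active, so *kepQ* is transcribed.
So KepQ is produced and active.
With repressor KepQ bound, *lomD* is not transcribed.
So LomD is not produced.
Ni²⁺ is absent, so OxaS is active.
With repressor OxaS bound, *orvC* is not transcribed.
So OrvC is not produced.
Palatinose is present, so ZorU is inactive.
Required activator LomD is absent, so *dovJ* is not transcribed.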